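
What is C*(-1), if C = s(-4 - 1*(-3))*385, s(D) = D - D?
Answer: 0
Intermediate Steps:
s(D) = 0
C = 0 (C = 0*385 = 0)
C*(-1) = 0*(-1) = 0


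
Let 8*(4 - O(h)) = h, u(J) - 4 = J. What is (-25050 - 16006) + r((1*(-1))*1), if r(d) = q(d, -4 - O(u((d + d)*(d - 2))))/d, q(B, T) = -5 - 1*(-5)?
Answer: -41056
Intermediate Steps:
u(J) = 4 + J
O(h) = 4 - h/8
q(B, T) = 0 (q(B, T) = -5 + 5 = 0)
r(d) = 0 (r(d) = 0/d = 0)
(-25050 - 16006) + r((1*(-1))*1) = (-25050 - 16006) + 0 = -41056 + 0 = -41056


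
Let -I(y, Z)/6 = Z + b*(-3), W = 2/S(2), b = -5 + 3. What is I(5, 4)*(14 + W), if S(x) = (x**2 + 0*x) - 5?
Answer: -720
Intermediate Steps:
S(x) = -5 + x**2 (S(x) = (x**2 + 0) - 5 = x**2 - 5 = -5 + x**2)
b = -2
W = -2 (W = 2/(-5 + 2**2) = 2/(-5 + 4) = 2/(-1) = 2*(-1) = -2)
I(y, Z) = -36 - 6*Z (I(y, Z) = -6*(Z - 2*(-3)) = -6*(Z + 6) = -6*(6 + Z) = -36 - 6*Z)
I(5, 4)*(14 + W) = (-36 - 6*4)*(14 - 2) = (-36 - 24)*12 = -60*12 = -720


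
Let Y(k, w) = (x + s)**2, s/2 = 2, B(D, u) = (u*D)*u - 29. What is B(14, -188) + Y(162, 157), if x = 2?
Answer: 494823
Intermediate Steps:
B(D, u) = -29 + D*u**2 (B(D, u) = (D*u)*u - 29 = D*u**2 - 29 = -29 + D*u**2)
s = 4 (s = 2*2 = 4)
Y(k, w) = 36 (Y(k, w) = (2 + 4)**2 = 6**2 = 36)
B(14, -188) + Y(162, 157) = (-29 + 14*(-188)**2) + 36 = (-29 + 14*35344) + 36 = (-29 + 494816) + 36 = 494787 + 36 = 494823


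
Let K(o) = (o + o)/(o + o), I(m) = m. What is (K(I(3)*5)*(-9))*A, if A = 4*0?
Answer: 0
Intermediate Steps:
A = 0
K(o) = 1 (K(o) = (2*o)/((2*o)) = (2*o)*(1/(2*o)) = 1)
(K(I(3)*5)*(-9))*A = (1*(-9))*0 = -9*0 = 0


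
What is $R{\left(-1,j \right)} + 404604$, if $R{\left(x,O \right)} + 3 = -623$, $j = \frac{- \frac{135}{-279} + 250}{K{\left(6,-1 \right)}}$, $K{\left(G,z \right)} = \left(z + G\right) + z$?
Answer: $403978$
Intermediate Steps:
$K{\left(G,z \right)} = G + 2 z$ ($K{\left(G,z \right)} = \left(G + z\right) + z = G + 2 z$)
$j = \frac{7765}{124}$ ($j = \frac{- \frac{135}{-279} + 250}{6 + 2 \left(-1\right)} = \frac{\left(-135\right) \left(- \frac{1}{279}\right) + 250}{6 - 2} = \frac{\frac{15}{31} + 250}{4} = \frac{7765}{31} \cdot \frac{1}{4} = \frac{7765}{124} \approx 62.621$)
$R{\left(x,O \right)} = -626$ ($R{\left(x,O \right)} = -3 - 623 = -626$)
$R{\left(-1,j \right)} + 404604 = -626 + 404604 = 403978$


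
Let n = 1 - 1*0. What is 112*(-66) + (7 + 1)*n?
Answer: -7384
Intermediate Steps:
n = 1 (n = 1 + 0 = 1)
112*(-66) + (7 + 1)*n = 112*(-66) + (7 + 1)*1 = -7392 + 8*1 = -7392 + 8 = -7384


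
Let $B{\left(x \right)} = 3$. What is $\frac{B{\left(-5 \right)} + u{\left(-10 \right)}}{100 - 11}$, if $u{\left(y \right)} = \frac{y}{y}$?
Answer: $\frac{4}{89} \approx 0.044944$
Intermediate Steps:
$u{\left(y \right)} = 1$
$\frac{B{\left(-5 \right)} + u{\left(-10 \right)}}{100 - 11} = \frac{3 + 1}{100 - 11} = \frac{4}{89}$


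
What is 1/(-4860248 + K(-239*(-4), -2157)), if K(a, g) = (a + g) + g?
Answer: -1/4863606 ≈ -2.0561e-7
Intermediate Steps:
K(a, g) = a + 2*g
1/(-4860248 + K(-239*(-4), -2157)) = 1/(-4860248 + (-239*(-4) + 2*(-2157))) = 1/(-4860248 + (956 - 4314)) = 1/(-4860248 - 3358) = 1/(-4863606) = -1/4863606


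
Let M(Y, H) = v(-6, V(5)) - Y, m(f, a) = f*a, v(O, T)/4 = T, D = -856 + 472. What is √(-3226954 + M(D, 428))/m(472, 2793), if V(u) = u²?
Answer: I*√3226470/1318296 ≈ 0.0013625*I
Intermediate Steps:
D = -384
v(O, T) = 4*T
m(f, a) = a*f
M(Y, H) = 100 - Y (M(Y, H) = 4*5² - Y = 4*25 - Y = 100 - Y)
√(-3226954 + M(D, 428))/m(472, 2793) = √(-3226954 + (100 - 1*(-384)))/((2793*472)) = √(-3226954 + (100 + 384))/1318296 = √(-3226954 + 484)*(1/1318296) = √(-3226470)*(1/1318296) = (I*√3226470)*(1/1318296) = I*√3226470/1318296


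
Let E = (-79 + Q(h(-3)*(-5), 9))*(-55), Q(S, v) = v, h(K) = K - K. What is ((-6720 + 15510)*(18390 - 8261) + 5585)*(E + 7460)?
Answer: 1007036688450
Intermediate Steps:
h(K) = 0
E = 3850 (E = (-79 + 9)*(-55) = -70*(-55) = 3850)
((-6720 + 15510)*(18390 - 8261) + 5585)*(E + 7460) = ((-6720 + 15510)*(18390 - 8261) + 5585)*(3850 + 7460) = (8790*10129 + 5585)*11310 = (89033910 + 5585)*11310 = 89039495*11310 = 1007036688450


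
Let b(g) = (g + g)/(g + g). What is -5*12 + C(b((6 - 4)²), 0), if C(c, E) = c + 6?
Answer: -53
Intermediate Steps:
b(g) = 1 (b(g) = (2*g)/((2*g)) = (2*g)*(1/(2*g)) = 1)
C(c, E) = 6 + c
-5*12 + C(b((6 - 4)²), 0) = -5*12 + (6 + 1) = -60 + 7 = -53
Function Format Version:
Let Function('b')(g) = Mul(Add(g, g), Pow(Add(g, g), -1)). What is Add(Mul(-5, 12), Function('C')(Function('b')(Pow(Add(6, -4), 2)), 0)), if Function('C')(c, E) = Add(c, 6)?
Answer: -53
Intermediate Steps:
Function('b')(g) = 1 (Function('b')(g) = Mul(Mul(2, g), Pow(Mul(2, g), -1)) = Mul(Mul(2, g), Mul(Rational(1, 2), Pow(g, -1))) = 1)
Function('C')(c, E) = Add(6, c)
Add(Mul(-5, 12), Function('C')(Function('b')(Pow(Add(6, -4), 2)), 0)) = Add(Mul(-5, 12), Add(6, 1)) = Add(-60, 7) = -53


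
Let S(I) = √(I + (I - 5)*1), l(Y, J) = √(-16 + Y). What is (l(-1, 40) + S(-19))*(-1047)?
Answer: 1047*I*(-√17 - √43) ≈ -11183.0*I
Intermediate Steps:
S(I) = √(-5 + 2*I) (S(I) = √(I + (-5 + I)*1) = √(I + (-5 + I)) = √(-5 + 2*I))
(l(-1, 40) + S(-19))*(-1047) = (√(-16 - 1) + √(-5 + 2*(-19)))*(-1047) = (√(-17) + √(-5 - 38))*(-1047) = (I*√17 + √(-43))*(-1047) = (I*√17 + I*√43)*(-1047) = -1047*I*√17 - 1047*I*√43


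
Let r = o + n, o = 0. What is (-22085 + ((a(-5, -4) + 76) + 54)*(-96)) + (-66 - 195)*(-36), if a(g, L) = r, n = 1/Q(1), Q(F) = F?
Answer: -25265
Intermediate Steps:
n = 1 (n = 1/1 = 1)
r = 1 (r = 0 + 1 = 1)
a(g, L) = 1
(-22085 + ((a(-5, -4) + 76) + 54)*(-96)) + (-66 - 195)*(-36) = (-22085 + ((1 + 76) + 54)*(-96)) + (-66 - 195)*(-36) = (-22085 + (77 + 54)*(-96)) - 261*(-36) = (-22085 + 131*(-96)) + 9396 = (-22085 - 12576) + 9396 = -34661 + 9396 = -25265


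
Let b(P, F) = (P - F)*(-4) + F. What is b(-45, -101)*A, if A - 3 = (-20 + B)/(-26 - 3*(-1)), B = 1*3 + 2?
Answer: -27300/23 ≈ -1187.0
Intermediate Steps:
B = 5 (B = 3 + 2 = 5)
b(P, F) = -4*P + 5*F (b(P, F) = (-4*P + 4*F) + F = -4*P + 5*F)
A = 84/23 (A = 3 + (-20 + 5)/(-26 - 3*(-1)) = 3 - 15/(-26 + 3) = 3 - 15/(-23) = 3 - 15*(-1/23) = 3 + 15/23 = 84/23 ≈ 3.6522)
b(-45, -101)*A = (-4*(-45) + 5*(-101))*(84/23) = (180 - 505)*(84/23) = -325*84/23 = -27300/23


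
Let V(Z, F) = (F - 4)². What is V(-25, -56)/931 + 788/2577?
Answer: 10010828/2399187 ≈ 4.1726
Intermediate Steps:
V(Z, F) = (-4 + F)²
V(-25, -56)/931 + 788/2577 = (-4 - 56)²/931 + 788/2577 = (-60)²*(1/931) + 788*(1/2577) = 3600*(1/931) + 788/2577 = 3600/931 + 788/2577 = 10010828/2399187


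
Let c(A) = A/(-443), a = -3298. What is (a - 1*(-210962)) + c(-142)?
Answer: 91995294/443 ≈ 2.0766e+5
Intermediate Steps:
c(A) = -A/443 (c(A) = A*(-1/443) = -A/443)
(a - 1*(-210962)) + c(-142) = (-3298 - 1*(-210962)) - 1/443*(-142) = (-3298 + 210962) + 142/443 = 207664 + 142/443 = 91995294/443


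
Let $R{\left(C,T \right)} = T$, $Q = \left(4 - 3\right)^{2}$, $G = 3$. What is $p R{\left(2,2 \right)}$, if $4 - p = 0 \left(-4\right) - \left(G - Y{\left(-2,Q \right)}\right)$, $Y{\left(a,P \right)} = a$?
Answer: $18$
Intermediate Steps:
$Q = 1$ ($Q = 1^{2} = 1$)
$p = 9$ ($p = 4 - \left(0 \left(-4\right) - 5\right) = 4 - \left(0 - 5\right) = 4 - -5 = 4 + 5 = 9$)
$p R{\left(2,2 \right)} = 9 \cdot 2 = 18$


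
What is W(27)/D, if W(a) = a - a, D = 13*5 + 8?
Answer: 0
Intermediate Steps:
D = 73 (D = 65 + 8 = 73)
W(a) = 0
W(27)/D = 0/73 = 0*(1/73) = 0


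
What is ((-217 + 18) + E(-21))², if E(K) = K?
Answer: 48400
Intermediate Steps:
((-217 + 18) + E(-21))² = ((-217 + 18) - 21)² = (-199 - 21)² = (-220)² = 48400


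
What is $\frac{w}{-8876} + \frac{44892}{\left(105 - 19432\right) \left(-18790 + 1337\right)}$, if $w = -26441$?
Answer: $\frac{1274188771309}{427714318108} \approx 2.9791$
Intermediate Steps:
$\frac{w}{-8876} + \frac{44892}{\left(105 - 19432\right) \left(-18790 + 1337\right)} = - \frac{26441}{-8876} + \frac{44892}{\left(105 - 19432\right) \left(-18790 + 1337\right)} = \left(-26441\right) \left(- \frac{1}{8876}\right) + \frac{44892}{\left(-19327\right) \left(-17453\right)} = \frac{26441}{8876} + \frac{44892}{337314131} = \frac{1274188771309}{427714318108}$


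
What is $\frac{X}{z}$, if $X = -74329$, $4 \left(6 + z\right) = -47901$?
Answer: $\frac{297316}{47925} \approx 6.2038$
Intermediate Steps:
$z = - \frac{47925}{4}$ ($z = -6 + \frac{1}{4} \left(-47901\right) = -6 - \frac{47901}{4} = - \frac{47925}{4} \approx -11981.0$)
$\frac{X}{z} = - \frac{74329}{- \frac{47925}{4}} = \left(-74329\right) \left(- \frac{4}{47925}\right) = \frac{297316}{47925}$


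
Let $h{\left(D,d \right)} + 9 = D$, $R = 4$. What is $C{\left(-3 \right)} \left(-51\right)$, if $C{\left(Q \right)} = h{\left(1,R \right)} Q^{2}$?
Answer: $3672$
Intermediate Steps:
$h{\left(D,d \right)} = -9 + D$
$C{\left(Q \right)} = - 8 Q^{2}$ ($C{\left(Q \right)} = \left(-9 + 1\right) Q^{2} = - 8 Q^{2}$)
$C{\left(-3 \right)} \left(-51\right) = - 8 \left(-3\right)^{2} \left(-51\right) = \left(-8\right) 9 \left(-51\right) = \left(-72\right) \left(-51\right) = 3672$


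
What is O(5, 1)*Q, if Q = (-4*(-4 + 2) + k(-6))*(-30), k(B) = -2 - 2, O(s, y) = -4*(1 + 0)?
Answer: 480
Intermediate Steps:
O(s, y) = -4 (O(s, y) = -4*1 = -4)
k(B) = -4
Q = -120 (Q = (-4*(-4 + 2) - 4)*(-30) = (-4*(-2) - 4)*(-30) = (8 - 4)*(-30) = 4*(-30) = -120)
O(5, 1)*Q = -4*(-120) = 480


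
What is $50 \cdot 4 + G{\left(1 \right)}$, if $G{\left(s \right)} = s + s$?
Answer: $202$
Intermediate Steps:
$G{\left(s \right)} = 2 s$
$50 \cdot 4 + G{\left(1 \right)} = 50 \cdot 4 + 2 \cdot 1 = 200 + 2 = 202$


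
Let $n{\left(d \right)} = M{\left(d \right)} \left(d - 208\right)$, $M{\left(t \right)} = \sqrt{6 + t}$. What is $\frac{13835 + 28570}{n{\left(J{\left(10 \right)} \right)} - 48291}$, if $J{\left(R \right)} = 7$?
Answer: $- \frac{227531095}{259055052} + \frac{947045 \sqrt{13}}{259055052} \approx -0.86513$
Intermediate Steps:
$n{\left(d \right)} = \sqrt{6 + d} \left(-208 + d\right)$ ($n{\left(d \right)} = \sqrt{6 + d} \left(d - 208\right) = \sqrt{6 + d} \left(-208 + d\right)$)
$\frac{13835 + 28570}{n{\left(J{\left(10 \right)} \right)} - 48291} = \frac{13835 + 28570}{\sqrt{6 + 7} \left(-208 + 7\right) - 48291} = \frac{42405}{\sqrt{13} \left(-201\right) - 48291} = \frac{42405}{- 201 \sqrt{13} - 48291} = \frac{42405}{-48291 - 201 \sqrt{13}}$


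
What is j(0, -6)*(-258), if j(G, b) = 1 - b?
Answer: -1806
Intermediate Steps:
j(0, -6)*(-258) = (1 - 1*(-6))*(-258) = (1 + 6)*(-258) = 7*(-258) = -1806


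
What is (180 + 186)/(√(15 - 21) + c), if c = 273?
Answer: 33306/24845 - 122*I*√6/24845 ≈ 1.3406 - 0.012028*I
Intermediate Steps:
(180 + 186)/(√(15 - 21) + c) = (180 + 186)/(√(15 - 21) + 273) = 366/(√(-6) + 273) = 366/(I*√6 + 273) = 366/(273 + I*√6)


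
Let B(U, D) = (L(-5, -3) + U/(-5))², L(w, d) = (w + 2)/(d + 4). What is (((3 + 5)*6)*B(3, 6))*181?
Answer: 2814912/25 ≈ 1.1260e+5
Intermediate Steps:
L(w, d) = (2 + w)/(4 + d)
B(U, D) = (-3 - U/5)² (B(U, D) = ((2 - 5)/(4 - 3) + U/(-5))² = (-3/1 + U*(-⅕))² = (1*(-3) - U/5)² = (-3 - U/5)²)
(((3 + 5)*6)*B(3, 6))*181 = (((3 + 5)*6)*((15 + 3)²/25))*181 = ((8*6)*((1/25)*18²))*181 = (48*((1/25)*324))*181 = (48*(324/25))*181 = (15552/25)*181 = 2814912/25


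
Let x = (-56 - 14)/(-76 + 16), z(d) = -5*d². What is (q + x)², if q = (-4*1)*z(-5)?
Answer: 9042049/36 ≈ 2.5117e+5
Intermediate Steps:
q = 500 (q = (-4*1)*(-5*(-5)²) = -(-20)*25 = -4*(-125) = 500)
x = 7/6 (x = -70/(-60) = -70*(-1/60) = 7/6 ≈ 1.1667)
(q + x)² = (500 + 7/6)² = (3007/6)² = 9042049/36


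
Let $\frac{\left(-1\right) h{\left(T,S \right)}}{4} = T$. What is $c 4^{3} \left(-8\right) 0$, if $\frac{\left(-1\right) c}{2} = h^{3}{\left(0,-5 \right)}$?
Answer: $0$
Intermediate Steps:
$h{\left(T,S \right)} = - 4 T$
$c = 0$ ($c = - 2 \left(\left(-4\right) 0\right)^{3} = - 2 \cdot 0^{3} = \left(-2\right) 0 = 0$)
$c 4^{3} \left(-8\right) 0 = 0 \cdot 4^{3} \left(-8\right) 0 = 0 \cdot 64 \left(-8\right) 0 = 0 \left(\left(-512\right) 0\right) = 0 \cdot 0 = 0$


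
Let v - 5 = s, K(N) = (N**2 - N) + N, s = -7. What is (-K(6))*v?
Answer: 72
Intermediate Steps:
K(N) = N**2
v = -2 (v = 5 - 7 = -2)
(-K(6))*v = -1*6**2*(-2) = -1*36*(-2) = -36*(-2) = 72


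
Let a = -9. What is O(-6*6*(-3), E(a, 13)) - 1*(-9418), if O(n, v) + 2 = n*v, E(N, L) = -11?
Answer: 8228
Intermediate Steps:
O(n, v) = -2 + n*v
O(-6*6*(-3), E(a, 13)) - 1*(-9418) = (-2 + (-6*6*(-3))*(-11)) - 1*(-9418) = (-2 - 36*(-3)*(-11)) + 9418 = (-2 + 108*(-11)) + 9418 = (-2 - 1188) + 9418 = -1190 + 9418 = 8228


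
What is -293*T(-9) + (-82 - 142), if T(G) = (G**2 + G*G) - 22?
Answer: -41244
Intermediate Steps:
T(G) = -22 + 2*G**2 (T(G) = (G**2 + G**2) - 22 = 2*G**2 - 22 = -22 + 2*G**2)
-293*T(-9) + (-82 - 142) = -293*(-22 + 2*(-9)**2) + (-82 - 142) = -293*(-22 + 2*81) - 224 = -293*(-22 + 162) - 224 = -293*140 - 224 = -41020 - 224 = -41244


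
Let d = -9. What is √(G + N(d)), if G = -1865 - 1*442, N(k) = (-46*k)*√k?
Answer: √(-2307 + 1242*I) ≈ 12.512 + 49.634*I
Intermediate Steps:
N(k) = -46*k^(3/2)
G = -2307 (G = -1865 - 442 = -2307)
√(G + N(d)) = √(-2307 - (-1242)*I) = √(-2307 + 1242*I)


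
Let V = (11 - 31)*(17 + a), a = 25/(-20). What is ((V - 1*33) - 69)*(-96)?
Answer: 40032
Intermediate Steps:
a = -5/4 (a = 25*(-1/20) = -5/4 ≈ -1.2500)
V = -315 (V = (11 - 31)*(17 - 5/4) = -20*63/4 = -315)
((V - 1*33) - 69)*(-96) = ((-315 - 1*33) - 69)*(-96) = ((-315 - 33) - 69)*(-96) = (-348 - 69)*(-96) = -417*(-96) = 40032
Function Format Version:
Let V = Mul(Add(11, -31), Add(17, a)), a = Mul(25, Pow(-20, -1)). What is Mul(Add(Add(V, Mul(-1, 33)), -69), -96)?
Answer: 40032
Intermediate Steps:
a = Rational(-5, 4) (a = Mul(25, Rational(-1, 20)) = Rational(-5, 4) ≈ -1.2500)
V = -315 (V = Mul(Add(11, -31), Add(17, Rational(-5, 4))) = Mul(-20, Rational(63, 4)) = -315)
Mul(Add(Add(V, Mul(-1, 33)), -69), -96) = Mul(Add(Add(-315, Mul(-1, 33)), -69), -96) = Mul(Add(Add(-315, -33), -69), -96) = Mul(Add(-348, -69), -96) = Mul(-417, -96) = 40032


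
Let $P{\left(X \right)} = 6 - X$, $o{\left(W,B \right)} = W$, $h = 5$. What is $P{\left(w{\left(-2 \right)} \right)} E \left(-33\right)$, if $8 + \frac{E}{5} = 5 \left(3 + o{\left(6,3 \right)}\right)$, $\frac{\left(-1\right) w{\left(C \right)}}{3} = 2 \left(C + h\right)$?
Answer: $-146520$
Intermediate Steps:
$w{\left(C \right)} = -30 - 6 C$ ($w{\left(C \right)} = - 3 \cdot 2 \left(C + 5\right) = - 3 \cdot 2 \left(5 + C\right) = - 3 \left(10 + 2 C\right) = -30 - 6 C$)
$E = 185$ ($E = -40 + 5 \cdot 5 \left(3 + 6\right) = -40 + 5 \cdot 5 \cdot 9 = -40 + 5 \cdot 45 = -40 + 225 = 185$)
$P{\left(w{\left(-2 \right)} \right)} E \left(-33\right) = \left(6 - \left(-30 - -12\right)\right) 185 \left(-33\right) = \left(6 - \left(-30 + 12\right)\right) 185 \left(-33\right) = \left(6 - -18\right) 185 \left(-33\right) = \left(6 + 18\right) 185 \left(-33\right) = 24 \cdot 185 \left(-33\right) = 4440 \left(-33\right) = -146520$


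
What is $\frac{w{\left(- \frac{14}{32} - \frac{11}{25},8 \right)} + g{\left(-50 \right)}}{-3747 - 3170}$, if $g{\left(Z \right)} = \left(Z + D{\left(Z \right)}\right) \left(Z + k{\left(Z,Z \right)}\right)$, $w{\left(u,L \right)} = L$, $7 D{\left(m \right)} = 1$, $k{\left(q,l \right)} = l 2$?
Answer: $- \frac{52406}{48419} \approx -1.0823$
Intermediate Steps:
$k{\left(q,l \right)} = 2 l$
$D{\left(m \right)} = \frac{1}{7}$ ($D{\left(m \right)} = \frac{1}{7} \cdot 1 = \frac{1}{7}$)
$g{\left(Z \right)} = 3 Z \left(\frac{1}{7} + Z\right)$ ($g{\left(Z \right)} = \left(Z + \frac{1}{7}\right) \left(Z + 2 Z\right) = \left(\frac{1}{7} + Z\right) 3 Z = 3 Z \left(\frac{1}{7} + Z\right)$)
$\frac{w{\left(- \frac{14}{32} - \frac{11}{25},8 \right)} + g{\left(-50 \right)}}{-3747 - 3170} = \frac{8 + \frac{3}{7} \left(-50\right) \left(1 + 7 \left(-50\right)\right)}{-3747 - 3170} = \frac{8 + \frac{3}{7} \left(-50\right) \left(1 - 350\right)}{-6917} = \left(8 + \frac{3}{7} \left(-50\right) \left(-349\right)\right) \left(- \frac{1}{6917}\right) = \left(8 + \frac{52350}{7}\right) \left(- \frac{1}{6917}\right) = \frac{52406}{7} \left(- \frac{1}{6917}\right) = - \frac{52406}{48419}$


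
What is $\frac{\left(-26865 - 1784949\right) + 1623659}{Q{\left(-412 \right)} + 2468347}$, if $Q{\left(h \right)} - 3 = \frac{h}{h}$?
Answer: $- \frac{188155}{2468351} \approx -0.076227$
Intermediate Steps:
$Q{\left(h \right)} = 4$ ($Q{\left(h \right)} = 3 + \frac{h}{h} = 3 + 1 = 4$)
$\frac{\left(-26865 - 1784949\right) + 1623659}{Q{\left(-412 \right)} + 2468347} = \frac{\left(-26865 - 1784949\right) + 1623659}{4 + 2468347} = \frac{\left(-26865 - 1784949\right) + 1623659}{2468351} = \left(-1811814 + 1623659\right) \frac{1}{2468351} = \left(-188155\right) \frac{1}{2468351} = - \frac{188155}{2468351}$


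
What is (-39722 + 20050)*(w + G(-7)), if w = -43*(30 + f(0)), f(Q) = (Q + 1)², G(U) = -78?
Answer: 27757192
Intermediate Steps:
f(Q) = (1 + Q)²
w = -1333 (w = -43*(30 + (1 + 0)²) = -43*(30 + 1²) = -43*(30 + 1) = -43*31 = -1333)
(-39722 + 20050)*(w + G(-7)) = (-39722 + 20050)*(-1333 - 78) = -19672*(-1411) = 27757192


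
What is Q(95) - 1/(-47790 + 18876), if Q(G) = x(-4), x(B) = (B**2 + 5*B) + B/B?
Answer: -86741/28914 ≈ -3.0000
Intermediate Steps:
x(B) = 1 + B**2 + 5*B (x(B) = (B**2 + 5*B) + 1 = 1 + B**2 + 5*B)
Q(G) = -3 (Q(G) = 1 + (-4)**2 + 5*(-4) = 1 + 16 - 20 = -3)
Q(95) - 1/(-47790 + 18876) = -3 - 1/(-47790 + 18876) = -3 - 1/(-28914) = -3 - 1*(-1/28914) = -3 + 1/28914 = -86741/28914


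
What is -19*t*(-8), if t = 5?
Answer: 760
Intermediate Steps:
-19*t*(-8) = -19*5*(-8) = -95*(-8) = 760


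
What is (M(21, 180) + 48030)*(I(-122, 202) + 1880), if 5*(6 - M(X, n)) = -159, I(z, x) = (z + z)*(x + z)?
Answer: -847915992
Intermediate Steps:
I(z, x) = 2*z*(x + z) (I(z, x) = (2*z)*(x + z) = 2*z*(x + z))
M(X, n) = 189/5 (M(X, n) = 6 - 1/5*(-159) = 6 + 159/5 = 189/5)
(M(21, 180) + 48030)*(I(-122, 202) + 1880) = (189/5 + 48030)*(2*(-122)*(202 - 122) + 1880) = 240339*(2*(-122)*80 + 1880)/5 = 240339*(-19520 + 1880)/5 = (240339/5)*(-17640) = -847915992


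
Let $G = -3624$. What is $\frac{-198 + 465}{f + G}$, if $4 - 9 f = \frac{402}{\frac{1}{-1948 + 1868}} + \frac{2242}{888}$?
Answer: $- \frac{1066932}{201809} \approx -5.2868$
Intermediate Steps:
$f = \frac{14279695}{3996}$ ($f = \frac{4}{9} - \frac{\frac{402}{\frac{1}{-1948 + 1868}} + \frac{2242}{888}}{9} = \frac{4}{9} - \frac{\frac{402}{\frac{1}{-80}} + 2242 \cdot \frac{1}{888}}{9} = \frac{4}{9} - \frac{\frac{402}{- \frac{1}{80}} + \frac{1121}{444}}{9} = \frac{4}{9} - \frac{402 \left(-80\right) + \frac{1121}{444}}{9} = \frac{4}{9} - \frac{-32160 + \frac{1121}{444}}{9} = \frac{4}{9} - - \frac{14277919}{3996} = \frac{4}{9} + \frac{14277919}{3996} = \frac{14279695}{3996} \approx 3573.5$)
$\frac{-198 + 465}{f + G} = \frac{-198 + 465}{\frac{14279695}{3996} - 3624} = \frac{267}{- \frac{201809}{3996}} = 267 \left(- \frac{3996}{201809}\right) = - \frac{1066932}{201809}$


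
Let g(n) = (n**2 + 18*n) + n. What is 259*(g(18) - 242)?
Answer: 109816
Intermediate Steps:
g(n) = n**2 + 19*n
259*(g(18) - 242) = 259*(18*(19 + 18) - 242) = 259*(18*37 - 242) = 259*(666 - 242) = 259*424 = 109816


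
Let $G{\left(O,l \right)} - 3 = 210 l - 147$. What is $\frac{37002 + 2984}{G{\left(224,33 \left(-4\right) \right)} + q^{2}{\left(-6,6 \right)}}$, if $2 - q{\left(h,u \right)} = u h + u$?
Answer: $- \frac{19993}{13420} \approx -1.4898$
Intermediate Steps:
$q{\left(h,u \right)} = 2 - u - h u$ ($q{\left(h,u \right)} = 2 - \left(u h + u\right) = 2 - \left(h u + u\right) = 2 - \left(u + h u\right) = 2 - u - h u$)
$G{\left(O,l \right)} = -144 + 210 l$ ($G{\left(O,l \right)} = 3 + \left(210 l - 147\right) = 3 + \left(-147 + 210 l\right) = -144 + 210 l$)
$\frac{37002 + 2984}{G{\left(224,33 \left(-4\right) \right)} + q^{2}{\left(-6,6 \right)}} = \frac{37002 + 2984}{\left(-144 + 210 \cdot 33 \left(-4\right)\right) + \left(2 - 6 - \left(-6\right) 6\right)^{2}} = \frac{39986}{\left(-144 + 210 \left(-132\right)\right) + \left(2 - 6 + 36\right)^{2}} = \frac{39986}{\left(-144 - 27720\right) + 32^{2}} = \frac{39986}{-27864 + 1024} = \frac{39986}{-26840} = 39986 \left(- \frac{1}{26840}\right) = - \frac{19993}{13420}$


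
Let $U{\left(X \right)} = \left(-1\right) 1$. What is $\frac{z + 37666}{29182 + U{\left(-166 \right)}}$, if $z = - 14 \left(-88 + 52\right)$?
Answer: $\frac{38170}{29181} \approx 1.308$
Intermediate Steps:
$U{\left(X \right)} = -1$
$z = 504$ ($z = \left(-14\right) \left(-36\right) = 504$)
$\frac{z + 37666}{29182 + U{\left(-166 \right)}} = \frac{504 + 37666}{29182 - 1} = \frac{38170}{29181}$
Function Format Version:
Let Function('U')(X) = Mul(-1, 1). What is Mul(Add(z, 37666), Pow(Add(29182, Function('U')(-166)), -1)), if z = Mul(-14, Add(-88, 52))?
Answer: Rational(38170, 29181) ≈ 1.3080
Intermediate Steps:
Function('U')(X) = -1
z = 504 (z = Mul(-14, -36) = 504)
Mul(Add(z, 37666), Pow(Add(29182, Function('U')(-166)), -1)) = Mul(Add(504, 37666), Pow(Add(29182, -1), -1)) = Mul(38170, Pow(29181, -1)) = Mul(38170, Rational(1, 29181)) = Rational(38170, 29181)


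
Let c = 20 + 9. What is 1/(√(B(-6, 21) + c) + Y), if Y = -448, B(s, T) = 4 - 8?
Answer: -1/443 ≈ -0.0022573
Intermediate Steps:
B(s, T) = -4
c = 29
1/(√(B(-6, 21) + c) + Y) = 1/(√(-4 + 29) - 448) = 1/(√25 - 448) = 1/(5 - 448) = 1/(-443) = -1/443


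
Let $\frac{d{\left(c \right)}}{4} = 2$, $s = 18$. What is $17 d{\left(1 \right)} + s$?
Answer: $154$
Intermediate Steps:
$d{\left(c \right)} = 8$ ($d{\left(c \right)} = 4 \cdot 2 = 8$)
$17 d{\left(1 \right)} + s = 17 \cdot 8 + 18 = 136 + 18 = 154$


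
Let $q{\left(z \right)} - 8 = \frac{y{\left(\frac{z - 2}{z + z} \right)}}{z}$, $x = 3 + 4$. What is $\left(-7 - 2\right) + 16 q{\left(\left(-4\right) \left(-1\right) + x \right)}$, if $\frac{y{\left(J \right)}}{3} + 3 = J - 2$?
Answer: $\frac{11975}{121} \approx 98.967$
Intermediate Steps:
$y{\left(J \right)} = -15 + 3 J$ ($y{\left(J \right)} = -9 + 3 \left(J - 2\right) = -9 + 3 \left(-2 + J\right) = -9 + \left(-6 + 3 J\right) = -15 + 3 J$)
$x = 7$
$q{\left(z \right)} = 8 + \frac{-15 + \frac{3 \left(-2 + z\right)}{2 z}}{z}$ ($q{\left(z \right)} = 8 + \frac{-15 + 3 \frac{z - 2}{z + z}}{z} = 8 + \frac{-15 + 3 \frac{-2 + z}{2 z}}{z} = 8 + \frac{-15 + \frac{3 \left(-2 + z\right)}{2 z}}{z}$)
$\left(-7 - 2\right) + 16 q{\left(\left(-4\right) \left(-1\right) + x \right)} = \left(-7 - 2\right) + 16 \left(8 - \frac{3}{\left(\left(-4\right) \left(-1\right) + 7\right)^{2}} - \frac{27}{2 \left(\left(-4\right) \left(-1\right) + 7\right)}\right) = -9 + 16 \left(8 - \frac{3}{\left(4 + 7\right)^{2}} - \frac{27}{2 \left(4 + 7\right)}\right) = -9 + 16 \left(8 - \frac{3}{121} - \frac{27}{2 \cdot 11}\right) = -9 + 16 \left(8 - \frac{3}{121} - \frac{27}{22}\right) = -9 + 16 \cdot \frac{1633}{242} = -9 + \frac{13064}{121} = \frac{11975}{121}$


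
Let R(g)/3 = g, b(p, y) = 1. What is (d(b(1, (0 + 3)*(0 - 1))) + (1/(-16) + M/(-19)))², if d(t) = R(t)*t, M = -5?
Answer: 946729/92416 ≈ 10.244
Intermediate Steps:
R(g) = 3*g
d(t) = 3*t² (d(t) = (3*t)*t = 3*t²)
(d(b(1, (0 + 3)*(0 - 1))) + (1/(-16) + M/(-19)))² = (3*1² + (1/(-16) - 5/(-19)))² = (3*1 + (1*(-1/16) - 5*(-1/19)))² = (3 + (-1/16 + 5/19))² = (3 + 61/304)² = (973/304)² = 946729/92416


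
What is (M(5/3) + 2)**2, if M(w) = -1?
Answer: 1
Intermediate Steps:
(M(5/3) + 2)**2 = (-1 + 2)**2 = 1**2 = 1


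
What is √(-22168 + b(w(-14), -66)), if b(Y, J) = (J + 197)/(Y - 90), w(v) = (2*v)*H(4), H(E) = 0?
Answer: I*√19952510/30 ≈ 148.89*I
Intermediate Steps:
w(v) = 0 (w(v) = (2*v)*0 = 0)
b(Y, J) = (197 + J)/(-90 + Y)
√(-22168 + b(w(-14), -66)) = √(-22168 + (197 - 66)/(-90 + 0)) = √(-22168 + 131/(-90)) = √(-22168 - 1/90*131) = √(-22168 - 131/90) = √(-1995251/90) = I*√19952510/30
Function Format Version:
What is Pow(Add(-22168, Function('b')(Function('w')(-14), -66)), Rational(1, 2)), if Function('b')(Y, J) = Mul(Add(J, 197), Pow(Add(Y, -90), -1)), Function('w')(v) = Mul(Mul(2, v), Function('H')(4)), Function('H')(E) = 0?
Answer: Mul(Rational(1, 30), I, Pow(19952510, Rational(1, 2))) ≈ Mul(148.89, I)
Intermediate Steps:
Function('w')(v) = 0 (Function('w')(v) = Mul(Mul(2, v), 0) = 0)
Function('b')(Y, J) = Mul(Pow(Add(-90, Y), -1), Add(197, J)) (Function('b')(Y, J) = Mul(Add(197, J), Pow(Add(-90, Y), -1)) = Mul(Pow(Add(-90, Y), -1), Add(197, J)))
Pow(Add(-22168, Function('b')(Function('w')(-14), -66)), Rational(1, 2)) = Pow(Add(-22168, Mul(Pow(Add(-90, 0), -1), Add(197, -66))), Rational(1, 2)) = Pow(Add(-22168, Mul(Pow(-90, -1), 131)), Rational(1, 2)) = Pow(Add(-22168, Mul(Rational(-1, 90), 131)), Rational(1, 2)) = Pow(Add(-22168, Rational(-131, 90)), Rational(1, 2)) = Pow(Rational(-1995251, 90), Rational(1, 2)) = Mul(Rational(1, 30), I, Pow(19952510, Rational(1, 2)))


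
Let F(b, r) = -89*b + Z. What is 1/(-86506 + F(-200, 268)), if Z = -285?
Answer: -1/68991 ≈ -1.4495e-5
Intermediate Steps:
F(b, r) = -285 - 89*b (F(b, r) = -89*b - 285 = -285 - 89*b)
1/(-86506 + F(-200, 268)) = 1/(-86506 + (-285 - 89*(-200))) = 1/(-86506 + (-285 + 17800)) = 1/(-86506 + 17515) = 1/(-68991) = -1/68991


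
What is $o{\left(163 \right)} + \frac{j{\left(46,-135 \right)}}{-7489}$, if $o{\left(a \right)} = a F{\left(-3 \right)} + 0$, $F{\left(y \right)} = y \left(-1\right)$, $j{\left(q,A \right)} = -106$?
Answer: $\frac{3662227}{7489} \approx 489.01$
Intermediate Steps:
$F{\left(y \right)} = - y$
$o{\left(a \right)} = 3 a$ ($o{\left(a \right)} = a \left(\left(-1\right) \left(-3\right)\right) + 0 = a 3 + 0 = 3 a + 0 = 3 a$)
$o{\left(163 \right)} + \frac{j{\left(46,-135 \right)}}{-7489} = 3 \cdot 163 - \frac{106}{-7489} = 489 - - \frac{106}{7489} = 489 + \frac{106}{7489} = \frac{3662227}{7489}$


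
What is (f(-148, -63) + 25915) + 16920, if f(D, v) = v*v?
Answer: 46804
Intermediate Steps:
f(D, v) = v²
(f(-148, -63) + 25915) + 16920 = ((-63)² + 25915) + 16920 = (3969 + 25915) + 16920 = 29884 + 16920 = 46804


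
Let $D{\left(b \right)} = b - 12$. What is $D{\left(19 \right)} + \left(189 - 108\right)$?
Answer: $88$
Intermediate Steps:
$D{\left(b \right)} = -12 + b$
$D{\left(19 \right)} + \left(189 - 108\right) = \left(-12 + 19\right) + \left(189 - 108\right) = 7 + \left(189 - 108\right) = 7 + 81 = 88$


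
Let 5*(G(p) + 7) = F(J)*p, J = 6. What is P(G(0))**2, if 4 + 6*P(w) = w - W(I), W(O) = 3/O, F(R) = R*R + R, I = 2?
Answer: 625/144 ≈ 4.3403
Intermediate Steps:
F(R) = R + R**2 (F(R) = R**2 + R = R + R**2)
G(p) = -7 + 42*p/5 (G(p) = -7 + ((6*(1 + 6))*p)/5 = -7 + ((6*7)*p)/5 = -7 + (42*p)/5 = -7 + 42*p/5)
P(w) = -11/12 + w/6 (P(w) = -2/3 + (w - 3/2)/6 = -2/3 + (-3/2 + w)/6 = -2/3 + (-1/4 + w/6) = -11/12 + w/6)
P(G(0))**2 = (-11/12 + (-7 + (42/5)*0)/6)**2 = (-11/12 + (-7 + 0)/6)**2 = (-11/12 + (1/6)*(-7))**2 = (-11/12 - 7/6)**2 = (-25/12)**2 = 625/144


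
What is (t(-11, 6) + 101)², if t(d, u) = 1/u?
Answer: 368449/36 ≈ 10235.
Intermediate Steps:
(t(-11, 6) + 101)² = (1/6 + 101)² = (⅙ + 101)² = (607/6)² = 368449/36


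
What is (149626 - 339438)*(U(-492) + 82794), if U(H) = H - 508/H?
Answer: -1921518694676/123 ≈ -1.5622e+10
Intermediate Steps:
(149626 - 339438)*(U(-492) + 82794) = (149626 - 339438)*((-492 - 508/(-492)) + 82794) = -189812*((-492 - 508*(-1/492)) + 82794) = -189812*((-492 + 127/123) + 82794) = -189812*(-60389/123 + 82794) = -189812*10123273/123 = -1921518694676/123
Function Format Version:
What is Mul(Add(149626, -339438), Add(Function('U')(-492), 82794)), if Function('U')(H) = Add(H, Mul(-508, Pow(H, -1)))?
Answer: Rational(-1921518694676, 123) ≈ -1.5622e+10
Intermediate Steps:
Mul(Add(149626, -339438), Add(Function('U')(-492), 82794)) = Mul(Add(149626, -339438), Add(Add(-492, Mul(-508, Pow(-492, -1))), 82794)) = Mul(-189812, Add(Add(-492, Mul(-508, Rational(-1, 492))), 82794)) = Mul(-189812, Add(Add(-492, Rational(127, 123)), 82794)) = Mul(-189812, Add(Rational(-60389, 123), 82794)) = Mul(-189812, Rational(10123273, 123)) = Rational(-1921518694676, 123)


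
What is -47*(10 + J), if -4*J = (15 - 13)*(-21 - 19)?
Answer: -1410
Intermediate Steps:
J = 20 (J = -(15 - 13)*(-21 - 19)/4 = -(-40)/2 = -1/4*(-80) = 20)
-47*(10 + J) = -47*(10 + 20) = -47*30 = -1410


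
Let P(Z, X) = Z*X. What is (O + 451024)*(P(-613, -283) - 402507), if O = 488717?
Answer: -215227001748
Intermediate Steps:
P(Z, X) = X*Z
(O + 451024)*(P(-613, -283) - 402507) = (488717 + 451024)*(-283*(-613) - 402507) = 939741*(173479 - 402507) = 939741*(-229028) = -215227001748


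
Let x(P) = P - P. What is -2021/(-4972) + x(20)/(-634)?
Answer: 2021/4972 ≈ 0.40648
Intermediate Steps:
x(P) = 0
-2021/(-4972) + x(20)/(-634) = -2021/(-4972) + 0/(-634) = -2021*(-1/4972) + 0*(-1/634) = 2021/4972 + 0 = 2021/4972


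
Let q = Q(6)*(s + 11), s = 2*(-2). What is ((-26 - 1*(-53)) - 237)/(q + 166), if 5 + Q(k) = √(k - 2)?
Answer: -42/29 ≈ -1.4483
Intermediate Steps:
s = -4
Q(k) = -5 + √(-2 + k) (Q(k) = -5 + √(k - 2) = -5 + √(-2 + k))
q = -21 (q = (-5 + √(-2 + 6))*(-4 + 11) = (-5 + √4)*7 = (-5 + 2)*7 = -3*7 = -21)
((-26 - 1*(-53)) - 237)/(q + 166) = ((-26 - 1*(-53)) - 237)/(-21 + 166) = ((-26 + 53) - 237)/145 = (27 - 237)*(1/145) = -210*1/145 = -42/29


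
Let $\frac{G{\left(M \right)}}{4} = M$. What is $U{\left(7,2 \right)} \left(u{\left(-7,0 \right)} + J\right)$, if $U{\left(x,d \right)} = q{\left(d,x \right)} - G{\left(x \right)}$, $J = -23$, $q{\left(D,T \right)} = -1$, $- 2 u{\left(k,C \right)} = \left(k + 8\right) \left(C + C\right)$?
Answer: $667$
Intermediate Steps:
$u{\left(k,C \right)} = - C \left(8 + k\right)$ ($u{\left(k,C \right)} = - \frac{\left(k + 8\right) \left(C + C\right)}{2} = - \frac{\left(8 + k\right) 2 C}{2} = - \frac{2 C \left(8 + k\right)}{2} = - C \left(8 + k\right)$)
$G{\left(M \right)} = 4 M$
$U{\left(x,d \right)} = -1 - 4 x$
$U{\left(7,2 \right)} \left(u{\left(-7,0 \right)} + J\right) = \left(-1 - 28\right) \left(\left(-1\right) 0 \left(8 - 7\right) - 23\right) = \left(-1 - 28\right) \left(\left(-1\right) 0 \cdot 1 - 23\right) = - 29 \left(0 - 23\right) = \left(-29\right) \left(-23\right) = 667$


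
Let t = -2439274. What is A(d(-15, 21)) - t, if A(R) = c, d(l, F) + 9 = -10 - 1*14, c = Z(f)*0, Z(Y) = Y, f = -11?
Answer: 2439274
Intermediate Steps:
c = 0 (c = -11*0 = 0)
d(l, F) = -33 (d(l, F) = -9 + (-10 - 1*14) = -9 + (-10 - 14) = -9 - 24 = -33)
A(R) = 0
A(d(-15, 21)) - t = 0 - 1*(-2439274) = 0 + 2439274 = 2439274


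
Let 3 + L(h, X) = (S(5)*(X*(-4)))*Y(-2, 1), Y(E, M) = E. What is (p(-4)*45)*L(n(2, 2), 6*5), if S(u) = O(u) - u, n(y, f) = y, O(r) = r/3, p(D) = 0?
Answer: 0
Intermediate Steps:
O(r) = r/3 (O(r) = r*(⅓) = r/3)
S(u) = -2*u/3 (S(u) = u/3 - u = -2*u/3)
L(h, X) = -3 - 80*X/3 (L(h, X) = -3 + ((-⅔*5)*(X*(-4)))*(-2) = -3 - (-40)*X/3*(-2) = -3 + (40*X/3)*(-2) = -3 - 80*X/3)
(p(-4)*45)*L(n(2, 2), 6*5) = (0*45)*(-3 - 160*5) = 0*(-3 - 80/3*30) = 0*(-3 - 800) = 0*(-803) = 0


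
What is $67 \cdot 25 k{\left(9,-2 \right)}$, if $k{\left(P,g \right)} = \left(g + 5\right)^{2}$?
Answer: $15075$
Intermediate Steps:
$k{\left(P,g \right)} = \left(5 + g\right)^{2}$
$67 \cdot 25 k{\left(9,-2 \right)} = 67 \cdot 25 \left(5 - 2\right)^{2} = 1675 \cdot 3^{2} = 1675 \cdot 9 = 15075$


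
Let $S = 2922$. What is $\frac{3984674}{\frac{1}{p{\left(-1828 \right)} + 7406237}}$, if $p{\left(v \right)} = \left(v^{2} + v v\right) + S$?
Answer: $56153328996398$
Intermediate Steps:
$p{\left(v \right)} = 2922 + 2 v^{2}$ ($p{\left(v \right)} = \left(v^{2} + v v\right) + 2922 = \left(v^{2} + v^{2}\right) + 2922 = 2 v^{2} + 2922 = 2922 + 2 v^{2}$)
$\frac{3984674}{\frac{1}{p{\left(-1828 \right)} + 7406237}} = \frac{3984674}{\frac{1}{\left(2922 + 2 \left(-1828\right)^{2}\right) + 7406237}} = \frac{3984674}{\frac{1}{\left(2922 + 2 \cdot 3341584\right) + 7406237}} = \frac{3984674}{\frac{1}{\left(2922 + 6683168\right) + 7406237}} = \frac{3984674}{\frac{1}{6686090 + 7406237}} = \frac{3984674}{\frac{1}{14092327}} = 3984674 \frac{1}{\frac{1}{14092327}} = 3984674 \cdot 14092327 = 56153328996398$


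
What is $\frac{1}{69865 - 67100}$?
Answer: $\frac{1}{2765} \approx 0.00036166$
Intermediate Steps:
$\frac{1}{69865 - 67100} = \frac{1}{2765}$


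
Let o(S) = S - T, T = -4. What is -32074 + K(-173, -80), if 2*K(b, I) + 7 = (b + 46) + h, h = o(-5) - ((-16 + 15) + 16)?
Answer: -32149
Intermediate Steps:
o(S) = 4 + S (o(S) = S - 1*(-4) = S + 4 = 4 + S)
h = -16 (h = (4 - 5) - ((-16 + 15) + 16) = -1 - (-1 + 16) = -1 - 1*15 = -1 - 15 = -16)
K(b, I) = 23/2 + b/2 (K(b, I) = -7/2 + ((b + 46) - 16)/2 = -7/2 + ((46 + b) - 16)/2 = -7/2 + (30 + b)/2 = -7/2 + (15 + b/2) = 23/2 + b/2)
-32074 + K(-173, -80) = -32074 + (23/2 + (1/2)*(-173)) = -32074 + (23/2 - 173/2) = -32074 - 75 = -32149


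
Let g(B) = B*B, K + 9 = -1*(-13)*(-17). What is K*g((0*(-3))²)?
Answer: 0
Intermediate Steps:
K = -230 (K = -9 - 1*(-13)*(-17) = -9 + 13*(-17) = -9 - 221 = -230)
g(B) = B²
K*g((0*(-3))²) = -230*((0*(-3))²)² = -230*(0²)² = -230*0² = -230*0 = 0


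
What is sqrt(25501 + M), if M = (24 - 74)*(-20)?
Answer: sqrt(26501) ≈ 162.79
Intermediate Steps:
M = 1000 (M = -50*(-20) = 1000)
sqrt(25501 + M) = sqrt(25501 + 1000) = sqrt(26501)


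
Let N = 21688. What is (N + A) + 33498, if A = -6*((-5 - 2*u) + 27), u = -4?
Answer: 55006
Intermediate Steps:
A = -180 (A = -6*((-5 - 2*(-4)) + 27) = -6*((-5 + 8) + 27) = -6*(3 + 27) = -6*30 = -180)
(N + A) + 33498 = (21688 - 180) + 33498 = 21508 + 33498 = 55006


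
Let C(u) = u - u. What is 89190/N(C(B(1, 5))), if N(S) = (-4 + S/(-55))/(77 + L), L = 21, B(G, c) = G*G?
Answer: -2185155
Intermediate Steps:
B(G, c) = G**2
C(u) = 0
N(S) = -2/49 - S/5390 (N(S) = (-4 + S/(-55))/(77 + 21) = (-4 + S*(-1/55))/98 = (-4 - S/55)*(1/98) = -2/49 - S/5390)
89190/N(C(B(1, 5))) = 89190/(-2/49 - 1/5390*0) = 89190/(-2/49 + 0) = 89190/(-2/49) = 89190*(-49/2) = -2185155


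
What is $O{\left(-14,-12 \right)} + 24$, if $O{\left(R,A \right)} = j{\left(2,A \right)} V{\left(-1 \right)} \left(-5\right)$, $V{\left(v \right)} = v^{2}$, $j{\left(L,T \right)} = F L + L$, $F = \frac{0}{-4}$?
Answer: $14$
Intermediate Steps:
$F = 0$ ($F = 0 \left(- \frac{1}{4}\right) = 0$)
$j{\left(L,T \right)} = L$ ($j{\left(L,T \right)} = 0 L + L = 0 + L = L$)
$O{\left(R,A \right)} = -10$ ($O{\left(R,A \right)} = 2 \left(-1\right)^{2} \left(-5\right) = 2 \cdot 1 \left(-5\right) = 2 \left(-5\right) = -10$)
$O{\left(-14,-12 \right)} + 24 = -10 + 24 = 14$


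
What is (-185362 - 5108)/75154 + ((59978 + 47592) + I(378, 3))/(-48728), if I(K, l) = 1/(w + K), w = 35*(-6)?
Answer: -1458705224537/307616745408 ≈ -4.7420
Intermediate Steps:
w = -210
I(K, l) = 1/(-210 + K)
(-185362 - 5108)/75154 + ((59978 + 47592) + I(378, 3))/(-48728) = (-185362 - 5108)/75154 + ((59978 + 47592) + 1/(-210 + 378))/(-48728) = -190470*1/75154 + (107570 + 1/168)*(-1/48728) = -95235/37577 + (107570 + 1/168)*(-1/48728) = -95235/37577 + (18071761/168)*(-1/48728) = -95235/37577 - 18071761/8186304 = -1458705224537/307616745408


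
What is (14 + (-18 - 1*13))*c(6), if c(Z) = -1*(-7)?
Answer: -119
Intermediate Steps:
c(Z) = 7
(14 + (-18 - 1*13))*c(6) = (14 + (-18 - 1*13))*7 = (14 + (-18 - 13))*7 = (14 - 31)*7 = -17*7 = -119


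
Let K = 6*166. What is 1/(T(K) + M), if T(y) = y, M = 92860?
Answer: 1/93856 ≈ 1.0655e-5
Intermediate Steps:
K = 996
1/(T(K) + M) = 1/(996 + 92860) = 1/93856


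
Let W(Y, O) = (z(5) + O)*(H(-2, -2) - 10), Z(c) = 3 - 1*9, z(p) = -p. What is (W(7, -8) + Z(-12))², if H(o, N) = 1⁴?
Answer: 12321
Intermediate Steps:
Z(c) = -6 (Z(c) = 3 - 9 = -6)
H(o, N) = 1
W(Y, O) = 45 - 9*O (W(Y, O) = (-1*5 + O)*(1 - 10) = (-5 + O)*(-9) = 45 - 9*O)
(W(7, -8) + Z(-12))² = ((45 - 9*(-8)) - 6)² = ((45 + 72) - 6)² = (117 - 6)² = 111² = 12321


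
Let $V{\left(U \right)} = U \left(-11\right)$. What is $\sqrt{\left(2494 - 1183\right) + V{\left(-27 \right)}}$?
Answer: $2 \sqrt{402} \approx 40.1$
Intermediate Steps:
$V{\left(U \right)} = - 11 U$
$\sqrt{\left(2494 - 1183\right) + V{\left(-27 \right)}} = \sqrt{\left(2494 - 1183\right) - -297} = \sqrt{\left(2494 - 1183\right) + 297} = \sqrt{1311 + 297} = \sqrt{1608} = 2 \sqrt{402}$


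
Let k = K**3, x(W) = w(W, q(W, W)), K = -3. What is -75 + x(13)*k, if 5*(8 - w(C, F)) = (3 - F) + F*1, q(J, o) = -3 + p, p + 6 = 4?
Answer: -1374/5 ≈ -274.80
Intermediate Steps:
p = -2 (p = -6 + 4 = -2)
q(J, o) = -5 (q(J, o) = -3 - 2 = -5)
w(C, F) = 37/5 (w(C, F) = 8 - ((3 - F) + F*1)/5 = 8 - ((3 - F) + F)/5 = 8 - 1/5*3 = 8 - 3/5 = 37/5)
x(W) = 37/5
k = -27 (k = (-3)**3 = -27)
-75 + x(13)*k = -75 + (37/5)*(-27) = -75 - 999/5 = -1374/5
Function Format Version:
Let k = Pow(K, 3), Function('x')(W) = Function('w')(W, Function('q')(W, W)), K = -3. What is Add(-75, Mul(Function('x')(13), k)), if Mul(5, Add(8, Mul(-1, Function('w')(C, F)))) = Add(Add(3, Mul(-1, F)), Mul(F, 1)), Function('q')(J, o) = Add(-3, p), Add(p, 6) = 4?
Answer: Rational(-1374, 5) ≈ -274.80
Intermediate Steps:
p = -2 (p = Add(-6, 4) = -2)
Function('q')(J, o) = -5 (Function('q')(J, o) = Add(-3, -2) = -5)
Function('w')(C, F) = Rational(37, 5) (Function('w')(C, F) = Add(8, Mul(Rational(-1, 5), Add(Add(3, Mul(-1, F)), Mul(F, 1)))) = Add(8, Mul(Rational(-1, 5), Add(Add(3, Mul(-1, F)), F))) = Add(8, Mul(Rational(-1, 5), 3)) = Add(8, Rational(-3, 5)) = Rational(37, 5))
Function('x')(W) = Rational(37, 5)
k = -27 (k = Pow(-3, 3) = -27)
Add(-75, Mul(Function('x')(13), k)) = Add(-75, Mul(Rational(37, 5), -27)) = Add(-75, Rational(-999, 5)) = Rational(-1374, 5)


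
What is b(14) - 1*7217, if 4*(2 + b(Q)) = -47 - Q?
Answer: -28937/4 ≈ -7234.3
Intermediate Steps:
b(Q) = -55/4 - Q/4 (b(Q) = -2 + (-47 - Q)/4 = -2 + (-47/4 - Q/4) = -55/4 - Q/4)
b(14) - 1*7217 = (-55/4 - 1/4*14) - 1*7217 = (-55/4 - 7/2) - 7217 = -69/4 - 7217 = -28937/4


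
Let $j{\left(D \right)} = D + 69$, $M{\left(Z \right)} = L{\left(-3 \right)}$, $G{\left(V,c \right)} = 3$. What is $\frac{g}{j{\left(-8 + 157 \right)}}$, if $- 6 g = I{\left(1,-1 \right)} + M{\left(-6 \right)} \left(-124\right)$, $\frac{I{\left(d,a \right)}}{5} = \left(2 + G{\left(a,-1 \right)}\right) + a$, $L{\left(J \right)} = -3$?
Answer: $- \frac{98}{327} \approx -0.29969$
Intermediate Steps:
$I{\left(d,a \right)} = 25 + 5 a$ ($I{\left(d,a \right)} = 5 \left(\left(2 + 3\right) + a\right) = 5 \left(5 + a\right) = 25 + 5 a$)
$M{\left(Z \right)} = -3$
$j{\left(D \right)} = 69 + D$
$g = - \frac{196}{3}$ ($g = - \frac{\left(25 + 5 \left(-1\right)\right) - -372}{6} = - \frac{\left(25 - 5\right) + 372}{6} = - \frac{20 + 372}{6} = \left(- \frac{1}{6}\right) 392 = - \frac{196}{3} \approx -65.333$)
$\frac{g}{j{\left(-8 + 157 \right)}} = - \frac{196}{3 \left(69 + \left(-8 + 157\right)\right)} = - \frac{196}{3 \left(69 + 149\right)} = - \frac{196}{3 \cdot 218} = \left(- \frac{196}{3}\right) \frac{1}{218} = - \frac{98}{327}$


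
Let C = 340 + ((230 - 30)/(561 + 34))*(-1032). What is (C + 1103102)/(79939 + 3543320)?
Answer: 43756106/143722607 ≈ 0.30445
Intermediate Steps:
C = -820/119 (C = 340 + (200/595)*(-1032) = 340 + (200*(1/595))*(-1032) = 340 + (40/119)*(-1032) = 340 - 41280/119 = -820/119 ≈ -6.8908)
(C + 1103102)/(79939 + 3543320) = (-820/119 + 1103102)/(79939 + 3543320) = (131268318/119)/3623259 = (131268318/119)*(1/3623259) = 43756106/143722607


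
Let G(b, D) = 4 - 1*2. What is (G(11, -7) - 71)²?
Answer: 4761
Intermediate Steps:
G(b, D) = 2 (G(b, D) = 4 - 2 = 2)
(G(11, -7) - 71)² = (2 - 71)² = (-69)² = 4761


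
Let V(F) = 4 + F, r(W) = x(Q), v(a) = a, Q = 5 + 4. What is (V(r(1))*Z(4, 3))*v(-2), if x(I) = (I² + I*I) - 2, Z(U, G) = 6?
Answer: -1968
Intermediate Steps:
Q = 9
x(I) = -2 + 2*I² (x(I) = (I² + I²) - 2 = 2*I² - 2 = -2 + 2*I²)
r(W) = 160 (r(W) = -2 + 2*9² = -2 + 2*81 = -2 + 162 = 160)
(V(r(1))*Z(4, 3))*v(-2) = ((4 + 160)*6)*(-2) = (164*6)*(-2) = 984*(-2) = -1968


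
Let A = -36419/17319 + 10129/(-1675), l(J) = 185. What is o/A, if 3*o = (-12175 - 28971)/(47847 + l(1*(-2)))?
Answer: 198936281075/5678006239616 ≈ 0.035036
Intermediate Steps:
o = -20573/72048 (o = ((-12175 - 28971)/(47847 + 185))/3 = (-41146/48032)/3 = (-41146*1/48032)/3 = (1/3)*(-20573/24016) = -20573/72048 ≈ -0.28555)
A = -236425976/29009325 (A = -36419*1/17319 + 10129*(-1/1675) = -36419/17319 - 10129/1675 = -236425976/29009325 ≈ -8.1500)
o/A = -20573/(72048*(-236425976/29009325)) = -20573/72048*(-29009325/236425976) = 198936281075/5678006239616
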